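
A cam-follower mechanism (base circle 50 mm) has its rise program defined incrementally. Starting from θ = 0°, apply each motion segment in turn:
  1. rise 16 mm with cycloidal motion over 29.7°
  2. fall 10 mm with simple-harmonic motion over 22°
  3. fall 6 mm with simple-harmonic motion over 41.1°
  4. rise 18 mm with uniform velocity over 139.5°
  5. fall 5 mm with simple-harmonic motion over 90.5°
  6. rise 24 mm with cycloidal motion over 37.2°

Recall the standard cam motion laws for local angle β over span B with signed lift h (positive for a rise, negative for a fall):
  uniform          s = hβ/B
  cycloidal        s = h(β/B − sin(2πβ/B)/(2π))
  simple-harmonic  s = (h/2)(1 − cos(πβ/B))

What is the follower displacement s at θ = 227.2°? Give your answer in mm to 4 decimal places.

seg 1 [0°–29.7°] cycloidal, h=16: full span → s += 16 → s = 16.0000
seg 2 [29.7°–51.7°] simple-harmonic, h=-10: full span → s += -10 → s = 6.0000
seg 3 [51.7°–92.8°] simple-harmonic, h=-6: full span → s += -6 → s = 0.0000
seg 4 [92.8°–232.3°] uniform, h=18: θ=227.2° here. β=134.4, B=139.5. 18·134.4/139.5 = 17.3419 → s = 17.3419

17.3419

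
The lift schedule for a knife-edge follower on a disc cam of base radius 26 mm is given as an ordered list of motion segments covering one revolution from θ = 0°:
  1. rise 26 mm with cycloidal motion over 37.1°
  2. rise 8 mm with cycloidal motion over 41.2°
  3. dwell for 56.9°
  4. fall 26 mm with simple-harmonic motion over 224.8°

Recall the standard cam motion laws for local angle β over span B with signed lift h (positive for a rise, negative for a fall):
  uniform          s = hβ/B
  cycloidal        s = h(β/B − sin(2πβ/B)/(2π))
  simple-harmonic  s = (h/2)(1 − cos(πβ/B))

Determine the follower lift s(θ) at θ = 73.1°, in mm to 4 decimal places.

seg 1 [0°–37.1°] cycloidal, h=26: full span → s += 26 → s = 26.0000
seg 2 [37.1°–78.3°] cycloidal, h=8: θ=73.1° here. β=36, B=41.2. 8·(0.8738 − sin(2π·0.8738)/(2π)) = 7.8974 → s = 33.8974

33.8974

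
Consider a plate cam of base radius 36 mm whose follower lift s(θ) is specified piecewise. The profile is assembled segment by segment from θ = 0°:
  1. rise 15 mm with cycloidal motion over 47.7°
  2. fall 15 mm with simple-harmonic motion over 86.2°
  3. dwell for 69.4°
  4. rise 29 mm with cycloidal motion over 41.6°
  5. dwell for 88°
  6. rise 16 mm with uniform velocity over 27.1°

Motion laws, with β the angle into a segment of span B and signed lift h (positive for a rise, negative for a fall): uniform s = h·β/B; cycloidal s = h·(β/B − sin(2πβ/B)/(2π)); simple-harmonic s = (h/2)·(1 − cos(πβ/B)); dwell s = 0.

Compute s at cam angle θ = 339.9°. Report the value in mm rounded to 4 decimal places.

seg 1 [0°–47.7°] cycloidal, h=15: full span → s += 15 → s = 15.0000
seg 2 [47.7°–133.9°] simple-harmonic, h=-15: full span → s += -15 → s = 0.0000
seg 3 [133.9°–203.3°] dwell: s stays 0.0000
seg 4 [203.3°–244.9°] cycloidal, h=29: full span → s += 29 → s = 29.0000
seg 5 [244.9°–332.9°] dwell: s stays 29.0000
seg 6 [332.9°–360°] uniform, h=16: θ=339.9° here. β=7, B=27.1. 16·7/27.1 = 4.1328 → s = 33.1328

33.1328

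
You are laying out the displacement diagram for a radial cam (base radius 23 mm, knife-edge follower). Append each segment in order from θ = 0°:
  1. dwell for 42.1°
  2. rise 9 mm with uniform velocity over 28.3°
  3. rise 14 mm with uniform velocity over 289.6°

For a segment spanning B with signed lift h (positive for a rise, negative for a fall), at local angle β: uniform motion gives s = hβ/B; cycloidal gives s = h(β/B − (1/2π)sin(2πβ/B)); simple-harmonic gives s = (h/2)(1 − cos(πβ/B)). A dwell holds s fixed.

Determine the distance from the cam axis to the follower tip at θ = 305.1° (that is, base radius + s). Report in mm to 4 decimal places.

seg 1 [0°–42.1°] dwell: s stays 0.0000
seg 2 [42.1°–70.4°] uniform, h=9: full span → s += 9 → s = 9.0000
seg 3 [70.4°–360°] uniform, h=14: θ=305.1° here. β=234.7, B=289.6. 14·234.7/289.6 = 11.3460 → s = 20.3460
radial distance = base radius + s = 23 + 20.3460 = 43.3460

43.3460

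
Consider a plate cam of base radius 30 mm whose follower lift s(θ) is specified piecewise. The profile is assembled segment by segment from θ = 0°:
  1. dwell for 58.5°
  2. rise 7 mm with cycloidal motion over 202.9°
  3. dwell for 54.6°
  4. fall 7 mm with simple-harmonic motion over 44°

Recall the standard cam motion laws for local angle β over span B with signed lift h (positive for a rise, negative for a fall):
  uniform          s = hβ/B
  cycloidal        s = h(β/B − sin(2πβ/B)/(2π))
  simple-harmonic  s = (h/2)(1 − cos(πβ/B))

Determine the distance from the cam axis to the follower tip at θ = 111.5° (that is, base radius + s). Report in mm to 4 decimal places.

seg 1 [0°–58.5°] dwell: s stays 0.0000
seg 2 [58.5°–261.4°] cycloidal, h=7: θ=111.5° here. β=53, B=202.9. 7·(0.2612 − sin(2π·0.2612)/(2π)) = 0.7172 → s = 0.7172
radial distance = base radius + s = 30 + 0.7172 = 30.7172

30.7172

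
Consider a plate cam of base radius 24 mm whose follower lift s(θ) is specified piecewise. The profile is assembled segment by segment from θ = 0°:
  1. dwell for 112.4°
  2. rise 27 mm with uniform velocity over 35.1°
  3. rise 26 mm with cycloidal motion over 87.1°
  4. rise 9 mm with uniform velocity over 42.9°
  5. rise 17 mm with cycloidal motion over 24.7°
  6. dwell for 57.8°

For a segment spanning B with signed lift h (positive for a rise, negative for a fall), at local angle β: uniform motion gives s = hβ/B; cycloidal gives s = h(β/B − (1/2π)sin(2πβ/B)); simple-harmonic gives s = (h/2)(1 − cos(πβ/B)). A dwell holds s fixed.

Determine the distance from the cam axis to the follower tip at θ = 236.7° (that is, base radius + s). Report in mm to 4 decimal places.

seg 1 [0°–112.4°] dwell: s stays 0.0000
seg 2 [112.4°–147.5°] uniform, h=27: full span → s += 27 → s = 27.0000
seg 3 [147.5°–234.6°] cycloidal, h=26: full span → s += 26 → s = 53.0000
seg 4 [234.6°–277.5°] uniform, h=9: θ=236.7° here. β=2.1, B=42.9. 9·2.1/42.9 = 0.4406 → s = 53.4406
radial distance = base radius + s = 24 + 53.4406 = 77.4406

77.4406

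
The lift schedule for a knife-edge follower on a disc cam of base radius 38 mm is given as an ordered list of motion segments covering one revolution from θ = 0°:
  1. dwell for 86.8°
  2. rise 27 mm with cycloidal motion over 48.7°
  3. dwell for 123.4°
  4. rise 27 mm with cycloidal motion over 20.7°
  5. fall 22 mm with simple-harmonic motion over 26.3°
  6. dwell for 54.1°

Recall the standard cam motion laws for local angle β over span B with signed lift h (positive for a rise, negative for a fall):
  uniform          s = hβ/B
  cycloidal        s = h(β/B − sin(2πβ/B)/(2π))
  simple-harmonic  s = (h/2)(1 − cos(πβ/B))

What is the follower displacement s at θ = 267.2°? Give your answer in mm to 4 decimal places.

seg 1 [0°–86.8°] dwell: s stays 0.0000
seg 2 [86.8°–135.5°] cycloidal, h=27: full span → s += 27 → s = 27.0000
seg 3 [135.5°–258.9°] dwell: s stays 27.0000
seg 4 [258.9°–279.6°] cycloidal, h=27: θ=267.2° here. β=8.3, B=20.7. 27·(0.4010 − sin(2π·0.4010)/(2π)) = 8.3214 → s = 35.3214

35.3214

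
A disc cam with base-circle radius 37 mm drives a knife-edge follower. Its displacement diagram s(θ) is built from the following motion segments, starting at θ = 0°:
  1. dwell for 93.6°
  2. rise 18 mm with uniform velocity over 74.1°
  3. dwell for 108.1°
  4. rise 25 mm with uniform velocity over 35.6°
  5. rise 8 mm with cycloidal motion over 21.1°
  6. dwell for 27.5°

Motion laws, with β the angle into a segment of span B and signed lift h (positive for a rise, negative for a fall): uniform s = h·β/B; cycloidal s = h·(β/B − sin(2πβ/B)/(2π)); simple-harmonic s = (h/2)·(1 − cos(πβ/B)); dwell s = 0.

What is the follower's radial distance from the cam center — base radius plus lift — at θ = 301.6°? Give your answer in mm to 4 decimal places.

seg 1 [0°–93.6°] dwell: s stays 0.0000
seg 2 [93.6°–167.7°] uniform, h=18: full span → s += 18 → s = 18.0000
seg 3 [167.7°–275.8°] dwell: s stays 18.0000
seg 4 [275.8°–311.4°] uniform, h=25: θ=301.6° here. β=25.8, B=35.6. 25·25.8/35.6 = 18.1180 → s = 36.1180
radial distance = base radius + s = 37 + 36.1180 = 73.1180

73.1180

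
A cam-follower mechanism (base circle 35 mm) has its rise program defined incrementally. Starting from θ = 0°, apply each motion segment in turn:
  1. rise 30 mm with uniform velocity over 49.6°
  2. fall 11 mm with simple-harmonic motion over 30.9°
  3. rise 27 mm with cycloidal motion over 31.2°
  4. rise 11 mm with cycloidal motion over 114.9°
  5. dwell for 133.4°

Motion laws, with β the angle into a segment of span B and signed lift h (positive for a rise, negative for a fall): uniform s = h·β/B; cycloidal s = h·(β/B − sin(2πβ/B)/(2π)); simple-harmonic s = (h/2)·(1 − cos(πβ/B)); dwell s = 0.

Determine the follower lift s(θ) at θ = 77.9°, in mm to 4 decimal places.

seg 1 [0°–49.6°] uniform, h=30: full span → s += 30 → s = 30.0000
seg 2 [49.6°–80.5°] simple-harmonic, h=-11: θ=77.9° here. β=28.3, B=30.9. -11/2·(1 − cos(π·0.9159)) = -10.8090 → s = 19.1910

19.1910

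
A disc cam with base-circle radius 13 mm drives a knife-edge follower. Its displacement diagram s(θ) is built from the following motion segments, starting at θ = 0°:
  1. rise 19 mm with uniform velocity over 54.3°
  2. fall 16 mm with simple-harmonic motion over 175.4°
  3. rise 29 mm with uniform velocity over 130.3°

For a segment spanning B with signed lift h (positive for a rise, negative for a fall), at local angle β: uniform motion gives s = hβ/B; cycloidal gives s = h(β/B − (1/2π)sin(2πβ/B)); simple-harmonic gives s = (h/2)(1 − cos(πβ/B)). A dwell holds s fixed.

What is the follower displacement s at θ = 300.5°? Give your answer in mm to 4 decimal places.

seg 1 [0°–54.3°] uniform, h=19: full span → s += 19 → s = 19.0000
seg 2 [54.3°–229.7°] simple-harmonic, h=-16: full span → s += -16 → s = 3.0000
seg 3 [229.7°–360°] uniform, h=29: θ=300.5° here. β=70.8, B=130.3. 29·70.8/130.3 = 15.7575 → s = 18.7575

18.7575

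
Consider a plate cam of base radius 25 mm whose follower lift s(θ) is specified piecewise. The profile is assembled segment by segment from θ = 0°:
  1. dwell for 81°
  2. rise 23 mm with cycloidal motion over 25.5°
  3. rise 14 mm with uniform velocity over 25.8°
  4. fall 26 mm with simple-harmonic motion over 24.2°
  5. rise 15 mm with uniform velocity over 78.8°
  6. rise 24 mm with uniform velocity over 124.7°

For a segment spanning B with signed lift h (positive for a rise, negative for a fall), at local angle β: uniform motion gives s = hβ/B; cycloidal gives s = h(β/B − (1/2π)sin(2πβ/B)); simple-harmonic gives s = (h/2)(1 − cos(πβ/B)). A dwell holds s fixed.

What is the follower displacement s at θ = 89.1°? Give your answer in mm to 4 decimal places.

seg 1 [0°–81°] dwell: s stays 0.0000
seg 2 [81°–106.5°] cycloidal, h=23: θ=89.1° here. β=8.1, B=25.5. 23·(0.3176 − sin(2π·0.3176)/(2π)) = 3.9710 → s = 3.9710

3.9710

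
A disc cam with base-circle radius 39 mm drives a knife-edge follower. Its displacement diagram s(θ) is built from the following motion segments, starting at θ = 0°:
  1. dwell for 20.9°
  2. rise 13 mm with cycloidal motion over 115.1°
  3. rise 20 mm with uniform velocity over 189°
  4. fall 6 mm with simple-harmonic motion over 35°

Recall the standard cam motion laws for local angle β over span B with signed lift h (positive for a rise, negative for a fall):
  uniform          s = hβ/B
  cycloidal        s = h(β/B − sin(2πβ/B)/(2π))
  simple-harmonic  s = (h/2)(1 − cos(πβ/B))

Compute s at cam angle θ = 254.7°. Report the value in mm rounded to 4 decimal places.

seg 1 [0°–20.9°] dwell: s stays 0.0000
seg 2 [20.9°–136°] cycloidal, h=13: full span → s += 13 → s = 13.0000
seg 3 [136°–325°] uniform, h=20: θ=254.7° here. β=118.7, B=189. 20·118.7/189 = 12.5608 → s = 25.5608

25.5608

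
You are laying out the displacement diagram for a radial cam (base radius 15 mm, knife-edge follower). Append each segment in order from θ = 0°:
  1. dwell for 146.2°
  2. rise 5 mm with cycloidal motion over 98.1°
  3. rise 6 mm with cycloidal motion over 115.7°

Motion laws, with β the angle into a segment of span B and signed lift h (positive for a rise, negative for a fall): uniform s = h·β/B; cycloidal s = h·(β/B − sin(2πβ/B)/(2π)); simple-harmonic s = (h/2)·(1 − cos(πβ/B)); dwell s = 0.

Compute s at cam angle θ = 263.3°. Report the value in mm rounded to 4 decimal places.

seg 1 [0°–146.2°] dwell: s stays 0.0000
seg 2 [146.2°–244.3°] cycloidal, h=5: full span → s += 5 → s = 5.0000
seg 3 [244.3°–360°] cycloidal, h=6: θ=263.3° here. β=19, B=115.7. 6·(0.1642 − sin(2π·0.1642)/(2π)) = 0.1658 → s = 5.1658

5.1658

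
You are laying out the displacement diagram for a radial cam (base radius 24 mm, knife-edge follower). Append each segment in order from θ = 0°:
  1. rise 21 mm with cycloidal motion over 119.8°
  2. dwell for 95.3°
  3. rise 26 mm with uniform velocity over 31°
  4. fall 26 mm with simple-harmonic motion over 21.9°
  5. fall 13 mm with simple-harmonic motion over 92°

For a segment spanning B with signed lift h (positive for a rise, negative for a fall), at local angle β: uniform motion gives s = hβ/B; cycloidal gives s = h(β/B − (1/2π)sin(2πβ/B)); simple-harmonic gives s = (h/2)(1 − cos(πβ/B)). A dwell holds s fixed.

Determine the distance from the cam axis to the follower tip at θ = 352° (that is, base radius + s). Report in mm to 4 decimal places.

seg 1 [0°–119.8°] cycloidal, h=21: full span → s += 21 → s = 21.0000
seg 2 [119.8°–215.1°] dwell: s stays 21.0000
seg 3 [215.1°–246.1°] uniform, h=26: full span → s += 26 → s = 47.0000
seg 4 [246.1°–268°] simple-harmonic, h=-26: full span → s += -26 → s = 21.0000
seg 5 [268°–360°] simple-harmonic, h=-13: θ=352° here. β=84, B=92. -13/2·(1 − cos(π·0.9130)) = -12.7590 → s = 8.2410
radial distance = base radius + s = 24 + 8.2410 = 32.2410

32.2410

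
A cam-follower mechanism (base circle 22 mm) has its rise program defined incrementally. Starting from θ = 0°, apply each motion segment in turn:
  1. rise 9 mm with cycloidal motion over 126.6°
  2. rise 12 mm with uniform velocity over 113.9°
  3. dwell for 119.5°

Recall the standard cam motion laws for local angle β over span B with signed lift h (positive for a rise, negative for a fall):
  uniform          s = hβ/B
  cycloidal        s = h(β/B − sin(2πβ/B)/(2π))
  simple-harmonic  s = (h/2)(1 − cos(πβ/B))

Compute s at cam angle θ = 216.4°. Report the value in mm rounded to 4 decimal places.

seg 1 [0°–126.6°] cycloidal, h=9: full span → s += 9 → s = 9.0000
seg 2 [126.6°–240.5°] uniform, h=12: θ=216.4° here. β=89.8, B=113.9. 12·89.8/113.9 = 9.4609 → s = 18.4609

18.4609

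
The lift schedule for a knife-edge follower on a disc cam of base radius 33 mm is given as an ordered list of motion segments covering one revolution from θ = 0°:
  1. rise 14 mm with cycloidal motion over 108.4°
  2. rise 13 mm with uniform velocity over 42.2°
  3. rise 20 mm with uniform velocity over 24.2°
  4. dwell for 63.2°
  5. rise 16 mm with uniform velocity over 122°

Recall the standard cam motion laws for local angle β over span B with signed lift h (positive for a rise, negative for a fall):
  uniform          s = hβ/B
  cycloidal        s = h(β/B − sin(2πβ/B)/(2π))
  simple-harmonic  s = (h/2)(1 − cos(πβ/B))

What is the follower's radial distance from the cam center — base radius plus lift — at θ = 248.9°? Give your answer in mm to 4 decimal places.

seg 1 [0°–108.4°] cycloidal, h=14: full span → s += 14 → s = 14.0000
seg 2 [108.4°–150.6°] uniform, h=13: full span → s += 13 → s = 27.0000
seg 3 [150.6°–174.8°] uniform, h=20: full span → s += 20 → s = 47.0000
seg 4 [174.8°–238°] dwell: s stays 47.0000
seg 5 [238°–360°] uniform, h=16: θ=248.9° here. β=10.9, B=122. 16·10.9/122 = 1.4295 → s = 48.4295
radial distance = base radius + s = 33 + 48.4295 = 81.4295

81.4295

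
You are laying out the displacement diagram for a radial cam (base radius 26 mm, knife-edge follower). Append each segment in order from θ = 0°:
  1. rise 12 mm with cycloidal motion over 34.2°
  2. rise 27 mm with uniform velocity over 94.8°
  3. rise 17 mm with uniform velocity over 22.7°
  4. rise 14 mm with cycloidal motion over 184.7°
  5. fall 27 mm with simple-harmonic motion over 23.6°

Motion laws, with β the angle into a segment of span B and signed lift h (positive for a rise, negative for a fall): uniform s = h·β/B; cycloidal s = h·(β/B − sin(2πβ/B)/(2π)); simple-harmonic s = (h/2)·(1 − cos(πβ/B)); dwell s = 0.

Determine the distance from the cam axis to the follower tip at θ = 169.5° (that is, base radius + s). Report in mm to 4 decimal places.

seg 1 [0°–34.2°] cycloidal, h=12: full span → s += 12 → s = 12.0000
seg 2 [34.2°–129°] uniform, h=27: full span → s += 27 → s = 39.0000
seg 3 [129°–151.7°] uniform, h=17: full span → s += 17 → s = 56.0000
seg 4 [151.7°–336.4°] cycloidal, h=14: θ=169.5° here. β=17.8, B=184.7. 14·(0.0964 − sin(2π·0.0964)/(2π)) = 0.0810 → s = 56.0810
radial distance = base radius + s = 26 + 56.0810 = 82.0810

82.0810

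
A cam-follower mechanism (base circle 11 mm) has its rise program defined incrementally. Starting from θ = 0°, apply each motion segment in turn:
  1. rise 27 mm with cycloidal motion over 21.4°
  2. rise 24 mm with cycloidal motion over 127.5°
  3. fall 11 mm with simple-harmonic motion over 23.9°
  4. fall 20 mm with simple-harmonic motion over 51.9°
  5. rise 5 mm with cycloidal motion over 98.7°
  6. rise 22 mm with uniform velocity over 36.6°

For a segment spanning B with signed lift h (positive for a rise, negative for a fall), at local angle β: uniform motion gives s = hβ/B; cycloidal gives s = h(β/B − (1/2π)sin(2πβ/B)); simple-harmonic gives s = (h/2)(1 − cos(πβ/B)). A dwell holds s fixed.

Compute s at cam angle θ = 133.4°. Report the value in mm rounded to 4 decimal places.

seg 1 [0°–21.4°] cycloidal, h=27: full span → s += 27 → s = 27.0000
seg 2 [21.4°–148.9°] cycloidal, h=24: θ=133.4° here. β=112, B=127.5. 24·(0.8784 − sin(2π·0.8784)/(2π)) = 23.7244 → s = 50.7244

50.7244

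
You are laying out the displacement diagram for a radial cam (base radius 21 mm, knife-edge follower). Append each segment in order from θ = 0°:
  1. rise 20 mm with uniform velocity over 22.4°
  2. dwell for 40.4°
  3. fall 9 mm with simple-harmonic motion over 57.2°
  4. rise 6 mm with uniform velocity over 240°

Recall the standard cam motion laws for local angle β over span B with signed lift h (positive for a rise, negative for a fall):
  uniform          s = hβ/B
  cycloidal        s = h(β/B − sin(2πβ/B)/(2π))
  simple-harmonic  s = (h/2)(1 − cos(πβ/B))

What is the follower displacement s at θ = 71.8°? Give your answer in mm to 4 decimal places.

seg 1 [0°–22.4°] uniform, h=20: full span → s += 20 → s = 20.0000
seg 2 [22.4°–62.8°] dwell: s stays 20.0000
seg 3 [62.8°–120°] simple-harmonic, h=-9: θ=71.8° here. β=9, B=57.2. -9/2·(1 − cos(π·0.1573)) = -0.5387 → s = 19.4613

19.4613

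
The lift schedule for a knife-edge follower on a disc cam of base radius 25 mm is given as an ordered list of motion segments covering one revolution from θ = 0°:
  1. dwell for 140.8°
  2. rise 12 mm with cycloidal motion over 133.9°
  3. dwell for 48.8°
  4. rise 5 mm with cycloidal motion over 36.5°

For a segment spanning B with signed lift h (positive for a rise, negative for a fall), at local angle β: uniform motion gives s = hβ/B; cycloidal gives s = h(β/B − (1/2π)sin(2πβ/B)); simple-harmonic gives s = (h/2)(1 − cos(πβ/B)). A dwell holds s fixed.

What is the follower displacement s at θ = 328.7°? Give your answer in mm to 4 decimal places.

seg 1 [0°–140.8°] dwell: s stays 0.0000
seg 2 [140.8°–274.7°] cycloidal, h=12: full span → s += 12 → s = 12.0000
seg 3 [274.7°–323.5°] dwell: s stays 12.0000
seg 4 [323.5°–360°] cycloidal, h=5: θ=328.7° here. β=5.2, B=36.5. 5·(0.1425 − sin(2π·0.1425)/(2π)) = 0.0914 → s = 12.0914

12.0914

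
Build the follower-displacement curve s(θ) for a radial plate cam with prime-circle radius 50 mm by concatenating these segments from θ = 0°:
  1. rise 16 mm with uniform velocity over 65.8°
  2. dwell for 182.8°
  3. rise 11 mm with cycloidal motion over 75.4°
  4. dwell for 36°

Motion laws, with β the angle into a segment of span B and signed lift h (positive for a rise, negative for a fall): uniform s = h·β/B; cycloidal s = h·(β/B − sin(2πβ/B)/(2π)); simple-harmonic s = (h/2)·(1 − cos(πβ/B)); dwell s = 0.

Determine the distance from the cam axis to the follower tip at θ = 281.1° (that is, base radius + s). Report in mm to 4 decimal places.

seg 1 [0°–65.8°] uniform, h=16: full span → s += 16 → s = 16.0000
seg 2 [65.8°–248.6°] dwell: s stays 16.0000
seg 3 [248.6°–324°] cycloidal, h=11: θ=281.1° here. β=32.5, B=75.4. 11·(0.4310 − sin(2π·0.4310)/(2π)) = 4.0063 → s = 20.0063
radial distance = base radius + s = 50 + 20.0063 = 70.0063

70.0063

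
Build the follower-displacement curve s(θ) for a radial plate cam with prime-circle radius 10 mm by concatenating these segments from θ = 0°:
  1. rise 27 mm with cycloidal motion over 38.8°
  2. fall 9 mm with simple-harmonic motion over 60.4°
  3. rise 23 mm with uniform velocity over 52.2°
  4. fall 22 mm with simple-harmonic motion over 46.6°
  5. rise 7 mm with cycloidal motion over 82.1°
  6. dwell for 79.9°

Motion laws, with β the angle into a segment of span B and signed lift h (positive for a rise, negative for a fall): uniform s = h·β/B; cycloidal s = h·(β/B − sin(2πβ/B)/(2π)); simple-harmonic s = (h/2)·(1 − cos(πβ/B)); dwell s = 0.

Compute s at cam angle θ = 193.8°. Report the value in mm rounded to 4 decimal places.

seg 1 [0°–38.8°] cycloidal, h=27: full span → s += 27 → s = 27.0000
seg 2 [38.8°–99.2°] simple-harmonic, h=-9: full span → s += -9 → s = 18.0000
seg 3 [99.2°–151.4°] uniform, h=23: full span → s += 23 → s = 41.0000
seg 4 [151.4°–198°] simple-harmonic, h=-22: θ=193.8° here. β=42.4, B=46.6. -22/2·(1 − cos(π·0.9099)) = -21.5620 → s = 19.4380

19.4380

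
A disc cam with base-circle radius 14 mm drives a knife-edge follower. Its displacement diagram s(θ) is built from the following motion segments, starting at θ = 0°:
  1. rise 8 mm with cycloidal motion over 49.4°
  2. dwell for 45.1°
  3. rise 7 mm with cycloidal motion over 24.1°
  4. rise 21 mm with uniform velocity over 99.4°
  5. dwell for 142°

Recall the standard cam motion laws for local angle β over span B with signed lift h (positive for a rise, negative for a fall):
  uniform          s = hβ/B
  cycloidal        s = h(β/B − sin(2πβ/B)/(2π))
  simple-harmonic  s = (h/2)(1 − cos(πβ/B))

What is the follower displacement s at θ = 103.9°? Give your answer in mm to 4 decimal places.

seg 1 [0°–49.4°] cycloidal, h=8: full span → s += 8 → s = 8.0000
seg 2 [49.4°–94.5°] dwell: s stays 8.0000
seg 3 [94.5°–118.6°] cycloidal, h=7: θ=103.9° here. β=9.4, B=24.1. 7·(0.3900 − sin(2π·0.3900)/(2π)) = 2.0204 → s = 10.0204

10.0204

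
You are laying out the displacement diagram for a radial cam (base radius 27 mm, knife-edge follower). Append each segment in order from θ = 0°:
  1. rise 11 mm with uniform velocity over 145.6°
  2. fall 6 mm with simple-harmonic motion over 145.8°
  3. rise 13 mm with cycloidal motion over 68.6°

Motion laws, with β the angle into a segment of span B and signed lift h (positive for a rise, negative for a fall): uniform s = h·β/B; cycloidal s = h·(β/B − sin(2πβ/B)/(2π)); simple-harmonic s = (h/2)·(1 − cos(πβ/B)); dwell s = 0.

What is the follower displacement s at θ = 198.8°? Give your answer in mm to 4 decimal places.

seg 1 [0°–145.6°] uniform, h=11: full span → s += 11 → s = 11.0000
seg 2 [145.6°–291.4°] simple-harmonic, h=-6: θ=198.8° here. β=53.2, B=145.8. -6/2·(1 − cos(π·0.3649)) = -1.7645 → s = 9.2355

9.2355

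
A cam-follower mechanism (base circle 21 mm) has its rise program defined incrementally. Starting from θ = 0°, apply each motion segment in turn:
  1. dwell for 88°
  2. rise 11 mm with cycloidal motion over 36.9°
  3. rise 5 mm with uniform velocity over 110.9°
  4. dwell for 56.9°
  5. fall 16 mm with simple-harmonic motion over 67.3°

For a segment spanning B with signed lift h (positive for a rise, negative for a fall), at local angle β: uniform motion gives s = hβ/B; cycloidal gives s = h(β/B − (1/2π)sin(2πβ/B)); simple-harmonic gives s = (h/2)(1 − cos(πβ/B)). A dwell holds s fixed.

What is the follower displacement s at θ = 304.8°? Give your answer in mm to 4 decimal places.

seg 1 [0°–88°] dwell: s stays 0.0000
seg 2 [88°–124.9°] cycloidal, h=11: full span → s += 11 → s = 11.0000
seg 3 [124.9°–235.8°] uniform, h=5: full span → s += 5 → s = 16.0000
seg 4 [235.8°–292.7°] dwell: s stays 16.0000
seg 5 [292.7°–360°] simple-harmonic, h=-16: θ=304.8° here. β=12.1, B=67.3. -16/2·(1 − cos(π·0.1798)) = -1.2426 → s = 14.7574

14.7574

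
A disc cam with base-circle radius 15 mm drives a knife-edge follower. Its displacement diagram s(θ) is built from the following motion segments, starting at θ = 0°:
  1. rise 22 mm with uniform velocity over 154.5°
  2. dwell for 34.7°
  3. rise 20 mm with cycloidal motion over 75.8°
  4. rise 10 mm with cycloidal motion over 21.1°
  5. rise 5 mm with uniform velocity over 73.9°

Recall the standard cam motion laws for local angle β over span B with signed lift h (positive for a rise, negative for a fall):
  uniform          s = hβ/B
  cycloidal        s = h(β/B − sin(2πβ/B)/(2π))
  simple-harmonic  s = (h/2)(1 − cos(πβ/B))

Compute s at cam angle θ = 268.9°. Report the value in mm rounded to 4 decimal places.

seg 1 [0°–154.5°] uniform, h=22: full span → s += 22 → s = 22.0000
seg 2 [154.5°–189.2°] dwell: s stays 22.0000
seg 3 [189.2°–265°] cycloidal, h=20: full span → s += 20 → s = 42.0000
seg 4 [265°–286.1°] cycloidal, h=10: θ=268.9° here. β=3.9, B=21.1. 10·(0.1848 − sin(2π·0.1848)/(2π)) = 0.3883 → s = 42.3883

42.3883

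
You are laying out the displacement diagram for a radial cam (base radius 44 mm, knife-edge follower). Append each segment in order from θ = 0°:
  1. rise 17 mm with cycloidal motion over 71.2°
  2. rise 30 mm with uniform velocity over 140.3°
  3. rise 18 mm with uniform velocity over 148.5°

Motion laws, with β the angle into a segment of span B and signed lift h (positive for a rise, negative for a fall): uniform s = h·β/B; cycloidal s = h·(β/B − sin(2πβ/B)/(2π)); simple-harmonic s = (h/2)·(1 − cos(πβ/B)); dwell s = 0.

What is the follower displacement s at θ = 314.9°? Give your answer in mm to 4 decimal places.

seg 1 [0°–71.2°] cycloidal, h=17: full span → s += 17 → s = 17.0000
seg 2 [71.2°–211.5°] uniform, h=30: full span → s += 30 → s = 47.0000
seg 3 [211.5°–360°] uniform, h=18: θ=314.9° here. β=103.4, B=148.5. 18·103.4/148.5 = 12.5333 → s = 59.5333

59.5333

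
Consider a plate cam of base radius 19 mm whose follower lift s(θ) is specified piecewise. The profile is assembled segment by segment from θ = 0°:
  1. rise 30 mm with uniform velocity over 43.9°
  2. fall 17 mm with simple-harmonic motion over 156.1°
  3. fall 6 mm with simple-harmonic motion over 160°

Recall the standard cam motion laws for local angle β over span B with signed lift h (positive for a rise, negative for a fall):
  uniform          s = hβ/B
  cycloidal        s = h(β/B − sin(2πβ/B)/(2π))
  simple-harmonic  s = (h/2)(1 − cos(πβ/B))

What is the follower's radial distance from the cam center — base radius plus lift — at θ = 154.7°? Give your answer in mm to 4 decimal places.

seg 1 [0°–43.9°] uniform, h=30: full span → s += 30 → s = 30.0000
seg 2 [43.9°–200°] simple-harmonic, h=-17: θ=154.7° here. β=110.8, B=156.1. -17/2·(1 − cos(π·0.7098)) = -13.7055 → s = 16.2945
radial distance = base radius + s = 19 + 16.2945 = 35.2945

35.2945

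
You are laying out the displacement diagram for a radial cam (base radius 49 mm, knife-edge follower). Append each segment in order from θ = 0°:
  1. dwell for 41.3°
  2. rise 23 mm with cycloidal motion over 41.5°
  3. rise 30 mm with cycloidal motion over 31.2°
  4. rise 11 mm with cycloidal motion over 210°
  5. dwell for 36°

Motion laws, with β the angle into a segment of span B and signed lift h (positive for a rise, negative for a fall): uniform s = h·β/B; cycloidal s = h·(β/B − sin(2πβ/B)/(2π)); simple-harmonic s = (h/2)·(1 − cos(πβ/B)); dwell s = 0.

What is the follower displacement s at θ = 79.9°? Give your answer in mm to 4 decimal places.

seg 1 [0°–41.3°] dwell: s stays 0.0000
seg 2 [41.3°–82.8°] cycloidal, h=23: θ=79.9° here. β=38.6, B=41.5. 23·(0.9301 − sin(2π·0.9301)/(2π)) = 22.9489 → s = 22.9489

22.9489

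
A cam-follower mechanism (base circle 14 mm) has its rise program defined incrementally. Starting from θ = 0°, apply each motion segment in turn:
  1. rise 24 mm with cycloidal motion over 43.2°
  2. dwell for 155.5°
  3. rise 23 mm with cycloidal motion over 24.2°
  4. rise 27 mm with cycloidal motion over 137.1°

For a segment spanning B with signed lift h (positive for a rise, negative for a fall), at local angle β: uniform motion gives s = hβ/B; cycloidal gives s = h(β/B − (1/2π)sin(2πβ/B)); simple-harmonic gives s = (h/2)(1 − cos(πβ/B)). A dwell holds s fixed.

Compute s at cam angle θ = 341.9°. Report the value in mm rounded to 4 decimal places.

seg 1 [0°–43.2°] cycloidal, h=24: full span → s += 24 → s = 24.0000
seg 2 [43.2°–198.7°] dwell: s stays 24.0000
seg 3 [198.7°–222.9°] cycloidal, h=23: full span → s += 23 → s = 47.0000
seg 4 [222.9°–360°] cycloidal, h=27: θ=341.9° here. β=119, B=137.1. 27·(0.8680 − sin(2π·0.8680)/(2π)) = 26.6051 → s = 73.6051

73.6051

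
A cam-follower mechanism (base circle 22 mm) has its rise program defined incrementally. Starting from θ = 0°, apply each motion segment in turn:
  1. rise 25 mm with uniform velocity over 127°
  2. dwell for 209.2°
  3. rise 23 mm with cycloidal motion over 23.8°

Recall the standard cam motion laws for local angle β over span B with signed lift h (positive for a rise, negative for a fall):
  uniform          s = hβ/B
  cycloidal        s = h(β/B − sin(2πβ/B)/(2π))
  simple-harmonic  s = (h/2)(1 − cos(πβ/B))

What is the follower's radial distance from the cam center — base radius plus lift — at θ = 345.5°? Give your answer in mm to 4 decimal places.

seg 1 [0°–127°] uniform, h=25: full span → s += 25 → s = 25.0000
seg 2 [127°–336.2°] dwell: s stays 25.0000
seg 3 [336.2°–360°] cycloidal, h=23: θ=345.5° here. β=9.3, B=23.8. 23·(0.3908 − sin(2π·0.3908)/(2π)) = 6.6675 → s = 31.6675
radial distance = base radius + s = 22 + 31.6675 = 53.6675

53.6675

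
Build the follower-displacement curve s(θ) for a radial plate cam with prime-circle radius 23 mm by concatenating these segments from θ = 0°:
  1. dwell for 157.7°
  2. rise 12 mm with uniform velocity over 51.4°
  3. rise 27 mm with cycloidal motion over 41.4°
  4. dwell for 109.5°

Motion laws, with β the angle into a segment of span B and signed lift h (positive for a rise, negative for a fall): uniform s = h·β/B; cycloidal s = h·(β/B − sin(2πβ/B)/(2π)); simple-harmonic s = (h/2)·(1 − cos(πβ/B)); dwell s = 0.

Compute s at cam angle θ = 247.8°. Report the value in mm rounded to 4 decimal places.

seg 1 [0°–157.7°] dwell: s stays 0.0000
seg 2 [157.7°–209.1°] uniform, h=12: full span → s += 12 → s = 12.0000
seg 3 [209.1°–250.5°] cycloidal, h=27: θ=247.8° here. β=38.7, B=41.4. 27·(0.9348 − sin(2π·0.9348)/(2π)) = 26.9511 → s = 38.9511

38.9511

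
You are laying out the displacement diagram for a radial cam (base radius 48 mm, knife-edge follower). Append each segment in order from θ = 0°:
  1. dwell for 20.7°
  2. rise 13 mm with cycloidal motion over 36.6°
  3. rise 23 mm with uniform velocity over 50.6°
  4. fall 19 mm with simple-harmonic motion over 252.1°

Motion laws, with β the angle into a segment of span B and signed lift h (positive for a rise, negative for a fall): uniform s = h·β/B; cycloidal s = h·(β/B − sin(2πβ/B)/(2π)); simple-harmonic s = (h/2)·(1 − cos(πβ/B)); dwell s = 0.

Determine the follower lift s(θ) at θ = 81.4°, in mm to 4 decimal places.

seg 1 [0°–20.7°] dwell: s stays 0.0000
seg 2 [20.7°–57.3°] cycloidal, h=13: full span → s += 13 → s = 13.0000
seg 3 [57.3°–107.9°] uniform, h=23: θ=81.4° here. β=24.1, B=50.6. 23·24.1/50.6 = 10.9545 → s = 23.9545

23.9545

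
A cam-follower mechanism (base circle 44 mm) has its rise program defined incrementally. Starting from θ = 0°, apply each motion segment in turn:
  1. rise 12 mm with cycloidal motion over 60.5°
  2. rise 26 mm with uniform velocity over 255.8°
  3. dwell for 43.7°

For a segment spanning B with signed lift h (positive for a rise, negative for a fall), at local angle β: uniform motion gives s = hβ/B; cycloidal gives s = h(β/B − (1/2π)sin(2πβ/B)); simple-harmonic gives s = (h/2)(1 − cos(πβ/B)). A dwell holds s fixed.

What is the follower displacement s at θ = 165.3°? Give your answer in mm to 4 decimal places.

seg 1 [0°–60.5°] cycloidal, h=12: full span → s += 12 → s = 12.0000
seg 2 [60.5°–316.3°] uniform, h=26: θ=165.3° here. β=104.8, B=255.8. 26·104.8/255.8 = 10.6521 → s = 22.6521

22.6521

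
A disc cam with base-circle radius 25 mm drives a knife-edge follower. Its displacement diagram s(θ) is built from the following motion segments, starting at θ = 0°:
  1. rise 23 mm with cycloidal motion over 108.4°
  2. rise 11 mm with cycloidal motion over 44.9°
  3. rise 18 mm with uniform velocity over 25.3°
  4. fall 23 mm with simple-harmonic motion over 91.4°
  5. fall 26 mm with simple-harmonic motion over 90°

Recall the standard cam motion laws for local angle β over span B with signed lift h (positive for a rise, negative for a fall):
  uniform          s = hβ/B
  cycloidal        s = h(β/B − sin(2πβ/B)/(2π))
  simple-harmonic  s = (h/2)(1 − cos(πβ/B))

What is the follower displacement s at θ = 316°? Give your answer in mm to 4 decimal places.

seg 1 [0°–108.4°] cycloidal, h=23: full span → s += 23 → s = 23.0000
seg 2 [108.4°–153.3°] cycloidal, h=11: full span → s += 11 → s = 34.0000
seg 3 [153.3°–178.6°] uniform, h=18: full span → s += 18 → s = 52.0000
seg 4 [178.6°–270°] simple-harmonic, h=-23: full span → s += -23 → s = 29.0000
seg 5 [270°–360°] simple-harmonic, h=-26: θ=316° here. β=46, B=90. -26/2·(1 − cos(π·0.5111)) = -13.4537 → s = 15.5463

15.5463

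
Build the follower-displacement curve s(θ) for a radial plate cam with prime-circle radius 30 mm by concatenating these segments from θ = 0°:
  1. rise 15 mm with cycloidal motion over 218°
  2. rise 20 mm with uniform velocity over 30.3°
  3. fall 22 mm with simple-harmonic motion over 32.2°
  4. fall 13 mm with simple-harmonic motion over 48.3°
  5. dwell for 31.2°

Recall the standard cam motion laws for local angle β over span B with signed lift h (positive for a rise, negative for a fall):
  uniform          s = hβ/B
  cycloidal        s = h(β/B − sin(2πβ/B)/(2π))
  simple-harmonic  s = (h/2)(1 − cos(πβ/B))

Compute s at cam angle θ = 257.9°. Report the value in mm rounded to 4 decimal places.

seg 1 [0°–218°] cycloidal, h=15: full span → s += 15 → s = 15.0000
seg 2 [218°–248.3°] uniform, h=20: full span → s += 20 → s = 35.0000
seg 3 [248.3°–280.5°] simple-harmonic, h=-22: θ=257.9° here. β=9.6, B=32.2. -22/2·(1 − cos(π·0.2981)) = -4.4824 → s = 30.5176

30.5176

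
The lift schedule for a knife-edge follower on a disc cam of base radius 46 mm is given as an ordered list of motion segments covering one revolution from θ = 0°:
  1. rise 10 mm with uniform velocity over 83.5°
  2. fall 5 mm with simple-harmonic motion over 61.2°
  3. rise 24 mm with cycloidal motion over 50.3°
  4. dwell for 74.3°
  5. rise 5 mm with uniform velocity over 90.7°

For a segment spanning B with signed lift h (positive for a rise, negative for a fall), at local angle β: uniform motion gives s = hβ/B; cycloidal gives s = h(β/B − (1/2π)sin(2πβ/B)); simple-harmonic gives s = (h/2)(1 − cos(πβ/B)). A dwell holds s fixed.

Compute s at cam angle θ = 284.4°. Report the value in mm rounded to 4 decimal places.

seg 1 [0°–83.5°] uniform, h=10: full span → s += 10 → s = 10.0000
seg 2 [83.5°–144.7°] simple-harmonic, h=-5: full span → s += -5 → s = 5.0000
seg 3 [144.7°–195°] cycloidal, h=24: full span → s += 24 → s = 29.0000
seg 4 [195°–269.3°] dwell: s stays 29.0000
seg 5 [269.3°–360°] uniform, h=5: θ=284.4° here. β=15.1, B=90.7. 5·15.1/90.7 = 0.8324 → s = 29.8324

29.8324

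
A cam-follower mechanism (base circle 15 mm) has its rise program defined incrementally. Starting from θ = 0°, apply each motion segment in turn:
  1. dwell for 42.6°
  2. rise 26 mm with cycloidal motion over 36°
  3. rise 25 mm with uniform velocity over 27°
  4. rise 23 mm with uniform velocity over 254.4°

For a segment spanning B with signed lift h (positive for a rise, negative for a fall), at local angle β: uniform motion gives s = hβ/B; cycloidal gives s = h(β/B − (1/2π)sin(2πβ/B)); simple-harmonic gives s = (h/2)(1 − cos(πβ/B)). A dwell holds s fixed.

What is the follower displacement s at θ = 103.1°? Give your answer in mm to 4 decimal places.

seg 1 [0°–42.6°] dwell: s stays 0.0000
seg 2 [42.6°–78.6°] cycloidal, h=26: full span → s += 26 → s = 26.0000
seg 3 [78.6°–105.6°] uniform, h=25: θ=103.1° here. β=24.5, B=27. 25·24.5/27 = 22.6852 → s = 48.6852

48.6852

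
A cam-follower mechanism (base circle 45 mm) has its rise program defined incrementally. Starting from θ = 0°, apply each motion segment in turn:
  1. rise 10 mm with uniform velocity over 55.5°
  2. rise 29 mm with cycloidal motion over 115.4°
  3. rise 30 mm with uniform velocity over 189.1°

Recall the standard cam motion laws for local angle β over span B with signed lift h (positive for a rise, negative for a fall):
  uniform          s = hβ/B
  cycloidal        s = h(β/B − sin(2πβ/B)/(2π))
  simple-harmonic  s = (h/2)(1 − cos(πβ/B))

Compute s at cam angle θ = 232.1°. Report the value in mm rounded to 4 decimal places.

seg 1 [0°–55.5°] uniform, h=10: full span → s += 10 → s = 10.0000
seg 2 [55.5°–170.9°] cycloidal, h=29: full span → s += 29 → s = 39.0000
seg 3 [170.9°–360°] uniform, h=30: θ=232.1° here. β=61.2, B=189.1. 30·61.2/189.1 = 9.7091 → s = 48.7091

48.7091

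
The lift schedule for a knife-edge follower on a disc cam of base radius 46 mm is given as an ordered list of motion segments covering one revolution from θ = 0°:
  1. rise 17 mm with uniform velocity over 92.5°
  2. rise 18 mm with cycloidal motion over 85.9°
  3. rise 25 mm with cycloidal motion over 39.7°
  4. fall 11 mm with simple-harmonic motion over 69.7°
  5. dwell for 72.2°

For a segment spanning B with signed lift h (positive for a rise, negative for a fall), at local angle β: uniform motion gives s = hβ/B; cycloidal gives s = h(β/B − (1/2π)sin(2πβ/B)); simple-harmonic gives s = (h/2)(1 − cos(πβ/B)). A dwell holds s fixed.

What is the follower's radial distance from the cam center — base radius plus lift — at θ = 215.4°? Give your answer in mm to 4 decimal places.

seg 1 [0°–92.5°] uniform, h=17: full span → s += 17 → s = 17.0000
seg 2 [92.5°–178.4°] cycloidal, h=18: full span → s += 18 → s = 35.0000
seg 3 [178.4°–218.1°] cycloidal, h=25: θ=215.4° here. β=37, B=39.7. 25·(0.9320 − sin(2π·0.9320)/(2π)) = 24.9487 → s = 59.9487
radial distance = base radius + s = 46 + 59.9487 = 105.9487

105.9487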